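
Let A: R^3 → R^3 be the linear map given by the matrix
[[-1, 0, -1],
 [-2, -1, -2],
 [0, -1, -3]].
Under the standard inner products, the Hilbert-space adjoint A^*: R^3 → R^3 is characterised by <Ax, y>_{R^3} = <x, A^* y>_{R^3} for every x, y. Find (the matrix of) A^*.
A^* = A^T =
[[-1, -2, 0],
 [0, -1, -1],
 [-1, -2, -3]]

For real matrices with standard dot products, the defining identity <Ax, y> = <x, A^* y> gives (Ax)^T y = x^T (A^*) y, i.e. x^T A^T y = x^T (A^*) y. Since this holds for all x, y, we must have A^* = A^T. Therefore
A^* =
[[-1, -2, 0],
 [0, -1, -1],
 [-1, -2, -3]].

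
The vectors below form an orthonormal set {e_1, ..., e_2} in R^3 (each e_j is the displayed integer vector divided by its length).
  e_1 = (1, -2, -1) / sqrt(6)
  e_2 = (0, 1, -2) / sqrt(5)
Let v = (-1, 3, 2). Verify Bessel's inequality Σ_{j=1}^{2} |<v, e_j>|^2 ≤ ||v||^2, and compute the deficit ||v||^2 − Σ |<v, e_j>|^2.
Σ |<v, e_j>|^2 = 137/10; ||v||^2 = 14; deficit = 3/10

Write each e_j = u_j / sqrt(<u_j, u_j>) where u_j is the displayed integer vector. Then <v, e_j> = <v, u_j> / sqrt(<u_j, u_j>), so |<v, e_j>|^2 = <v, u_j>^2 / <u_j, u_j>.
Coefficients: <v, e_1> = -9/sqrt(6), <v, e_2> = -1/sqrt(5).
Square and sum: Σ |<v, e_j>|^2 = 137/10.
Compute ||v||^2 = v·v = 14.
Deficit = 14 − 137/10 = 3/10 ≥ 0, confirming Bessel's inequality. (The deficit equals ||v − Σ <v,e_j> e_j||^2, the squared distance from v to span{e_j}.)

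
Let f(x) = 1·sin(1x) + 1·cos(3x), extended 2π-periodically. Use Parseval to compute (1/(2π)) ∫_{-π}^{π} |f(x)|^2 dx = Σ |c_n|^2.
Σ |c_n|^2 = 1

Expand |f|^2 and use orthogonality of {sin(nx), cos(mx)} on [-π, π]:
  ∫_{-π}^{π} sin(nx)^2 dx = π, ∫ cos(mx)^2 dx = π, and cross terms integrate to 0.
So ∫_{-π}^{π} f(x)^2 dx = 1^2 · π + 1^2 · π = (1 + 1)π.
Divide by 2π: (1 + 1)/2 = 1.
By Parseval, this equals Σ |c_n|^2.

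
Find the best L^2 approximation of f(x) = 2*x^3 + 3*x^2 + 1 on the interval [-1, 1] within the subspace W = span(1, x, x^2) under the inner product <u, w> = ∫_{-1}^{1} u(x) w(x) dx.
g(x) = 3*x^2 + 6*x/5 + 1

The best approximation g ∈ W is the orthogonal projection of f onto W. Writing g = a_0 + a_1 x + a_2 x^2, the coefficients solve the normal equations G · a = b where
  G_{ij} = <φ_i, φ_j> and b_i = <f, φ_i>, with φ_0 = 1, φ_1 = x, φ_2 = x^2.
G =
  [2, 0, 2/3]
  [0, 2/3, 0]
  [2/3, 0, 2/5],
b = (4, 4/5, 28/15).
Solving gives a_0 = 1, a_1 = 6/5, a_2 = 3, so
  g(x) = 3*x^2 + 6*x/5 + 1.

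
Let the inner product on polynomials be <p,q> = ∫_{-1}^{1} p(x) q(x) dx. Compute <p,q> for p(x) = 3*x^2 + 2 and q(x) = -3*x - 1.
<p,q> = -6

Expand the product: p(x)·q(x) = -9*x^3 - 3*x^2 - 6*x - 2.
∫_{-1}^{1} of each monomial x^k gives [2/(k+1) if k even, 0 if k odd]. Integrating term-by-term (or equivalently evaluating the antiderivative F(x) = -9*x^4/4 - x^3 - 3*x^2 - 2*x at the endpoints):
  F(1) − F(−1) = -33/4 − (-9/4) = -6.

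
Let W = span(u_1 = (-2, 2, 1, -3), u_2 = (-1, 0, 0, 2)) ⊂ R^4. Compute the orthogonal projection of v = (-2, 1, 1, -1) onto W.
proj_W(v) = (-70/37, 50/37, 25/37, -35/37)

Set up U = [u_1 | ... | u_2] ∈ R^(4×2). The projector onto W = col(U) is P = U (U^T U)^(-1) U^T.
Compute U^T U =
  [18, -4]
  [-4, 5],
and U^T v = (10, 0).
Solve U^T U · c = U^T v for the coefficients: c = (25/37, 20/37). The projection is proj_W(v) = U c.
Check: (v - proj_W(v)) · u_1 = 0  (should be 0).
Check: (v - proj_W(v)) · u_2 = 0  (should be 0).
Result: proj_W(v) = (-70/37, 50/37, 25/37, -35/37).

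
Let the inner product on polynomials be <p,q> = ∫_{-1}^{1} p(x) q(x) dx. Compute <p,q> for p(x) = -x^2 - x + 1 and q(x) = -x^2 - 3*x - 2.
<p,q> = -14/15

Expand the product: p(x)·q(x) = x^4 + 4*x^3 + 4*x^2 - x - 2.
∫_{-1}^{1} of each monomial x^k gives [2/(k+1) if k even, 0 if k odd]. Integrating term-by-term (or equivalently evaluating the antiderivative F(x) = x^5/5 + x^4 + 4*x^3/3 - x^2/2 - 2*x at the endpoints):
  F(1) − F(−1) = 1/30 − (29/30) = -14/15.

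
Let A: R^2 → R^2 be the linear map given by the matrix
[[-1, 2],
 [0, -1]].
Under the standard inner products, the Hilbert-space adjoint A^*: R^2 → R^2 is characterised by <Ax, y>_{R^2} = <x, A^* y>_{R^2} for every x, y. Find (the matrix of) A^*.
A^* = A^T =
[[-1, 0],
 [2, -1]]

For real matrices with standard dot products, the defining identity <Ax, y> = <x, A^* y> gives (Ax)^T y = x^T (A^*) y, i.e. x^T A^T y = x^T (A^*) y. Since this holds for all x, y, we must have A^* = A^T. Therefore
A^* =
[[-1, 0],
 [2, -1]].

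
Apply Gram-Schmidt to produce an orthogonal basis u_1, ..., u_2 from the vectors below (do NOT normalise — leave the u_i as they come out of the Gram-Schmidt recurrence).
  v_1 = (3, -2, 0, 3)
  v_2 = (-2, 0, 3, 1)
Orthogonal basis:
  u_1 = (3, -2, 0, 3)
  u_2 = (-35/22, -3/11, 3, 31/22)

Apply the Gram-Schmidt recurrence
  u_1 = v_1
  u_i = v_i − Σ_{j<i} ((v_i · u_j) / (u_j · u_j)) · u_j.

Step by step this gives:
  u_1 = (3, -2, 0, 3)
  u_2 = (-35/22, -3/11, 3, 31/22)

Orthogonality check:
  u_2 · u_1 = 0 (should be 0)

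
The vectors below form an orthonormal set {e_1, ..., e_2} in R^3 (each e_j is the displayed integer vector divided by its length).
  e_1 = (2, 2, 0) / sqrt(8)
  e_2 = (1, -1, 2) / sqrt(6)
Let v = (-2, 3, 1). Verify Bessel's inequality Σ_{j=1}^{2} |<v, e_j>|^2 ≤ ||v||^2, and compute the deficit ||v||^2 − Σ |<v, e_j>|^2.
Σ |<v, e_j>|^2 = 2; ||v||^2 = 14; deficit = 12

Write each e_j = u_j / sqrt(<u_j, u_j>) where u_j is the displayed integer vector. Then <v, e_j> = <v, u_j> / sqrt(<u_j, u_j>), so |<v, e_j>|^2 = <v, u_j>^2 / <u_j, u_j>.
Coefficients: <v, e_1> = 2/sqrt(8), <v, e_2> = -3/sqrt(6).
Square and sum: Σ |<v, e_j>|^2 = 2.
Compute ||v||^2 = v·v = 14.
Deficit = 14 − 2 = 12 ≥ 0, confirming Bessel's inequality. (The deficit equals ||v − Σ <v,e_j> e_j||^2, the squared distance from v to span{e_j}.)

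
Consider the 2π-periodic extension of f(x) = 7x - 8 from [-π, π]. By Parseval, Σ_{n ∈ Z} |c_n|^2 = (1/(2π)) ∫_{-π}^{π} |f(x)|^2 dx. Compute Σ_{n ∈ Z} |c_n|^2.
Σ |c_n|^2 = 49π^2/3 + 64

Expand and integrate term by term over [-π, π]:
  ∫ (7x)^2 dx = 49·(2π^3/3); ∫ 2·7·(-8)·x dx = 0 (odd integrand); ∫ (-8)^2 dx = 64·2π.
So (1/(2π)) ∫_{-π}^{π} (7x - 8)^2 dx = 49π^2/3 + 64 = 49π^2/3 + 64.
Parseval ⇒ Σ |c_n|^2 = 49π^2/3 + 64.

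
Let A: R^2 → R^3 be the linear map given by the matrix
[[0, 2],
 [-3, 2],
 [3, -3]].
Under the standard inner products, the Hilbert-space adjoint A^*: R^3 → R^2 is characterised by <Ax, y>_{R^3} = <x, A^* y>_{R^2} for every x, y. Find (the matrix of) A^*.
A^* = A^T =
[[0, -3, 3],
 [2, 2, -3]]

For real matrices with standard dot products, the defining identity <Ax, y> = <x, A^* y> gives (Ax)^T y = x^T (A^*) y, i.e. x^T A^T y = x^T (A^*) y. Since this holds for all x, y, we must have A^* = A^T. Therefore
A^* =
[[0, -3, 3],
 [2, 2, -3]].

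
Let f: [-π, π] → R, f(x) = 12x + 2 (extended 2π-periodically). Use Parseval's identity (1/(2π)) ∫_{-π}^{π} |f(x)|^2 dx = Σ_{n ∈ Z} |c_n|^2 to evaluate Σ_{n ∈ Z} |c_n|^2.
Σ |c_n|^2 = 48π^2 + 4

Expand and integrate term by term over [-π, π]:
  ∫ (12x)^2 dx = 144·(2π^3/3); ∫ 2·12·(2)·x dx = 0 (odd integrand); ∫ 2^2 dx = 4·2π.
So (1/(2π)) ∫_{-π}^{π} (12x + 2)^2 dx = 144π^2/3 + 4 = 48π^2 + 4.
Parseval ⇒ Σ |c_n|^2 = 48π^2 + 4.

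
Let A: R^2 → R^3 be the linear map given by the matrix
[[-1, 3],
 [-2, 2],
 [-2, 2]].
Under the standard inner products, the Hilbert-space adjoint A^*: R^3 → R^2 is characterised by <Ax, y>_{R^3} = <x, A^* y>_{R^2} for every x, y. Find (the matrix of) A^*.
A^* = A^T =
[[-1, -2, -2],
 [3, 2, 2]]

For real matrices with standard dot products, the defining identity <Ax, y> = <x, A^* y> gives (Ax)^T y = x^T (A^*) y, i.e. x^T A^T y = x^T (A^*) y. Since this holds for all x, y, we must have A^* = A^T. Therefore
A^* =
[[-1, -2, -2],
 [3, 2, 2]].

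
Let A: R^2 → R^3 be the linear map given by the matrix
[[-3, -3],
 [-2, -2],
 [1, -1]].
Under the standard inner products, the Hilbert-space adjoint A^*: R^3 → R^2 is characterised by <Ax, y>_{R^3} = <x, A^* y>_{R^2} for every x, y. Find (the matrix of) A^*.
A^* = A^T =
[[-3, -2, 1],
 [-3, -2, -1]]

For real matrices with standard dot products, the defining identity <Ax, y> = <x, A^* y> gives (Ax)^T y = x^T (A^*) y, i.e. x^T A^T y = x^T (A^*) y. Since this holds for all x, y, we must have A^* = A^T. Therefore
A^* =
[[-3, -2, 1],
 [-3, -2, -1]].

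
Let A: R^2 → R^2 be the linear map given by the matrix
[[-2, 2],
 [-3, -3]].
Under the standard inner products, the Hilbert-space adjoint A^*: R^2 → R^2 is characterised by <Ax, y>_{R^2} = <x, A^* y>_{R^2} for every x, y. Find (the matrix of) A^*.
A^* = A^T =
[[-2, -3],
 [2, -3]]

For real matrices with standard dot products, the defining identity <Ax, y> = <x, A^* y> gives (Ax)^T y = x^T (A^*) y, i.e. x^T A^T y = x^T (A^*) y. Since this holds for all x, y, we must have A^* = A^T. Therefore
A^* =
[[-2, -3],
 [2, -3]].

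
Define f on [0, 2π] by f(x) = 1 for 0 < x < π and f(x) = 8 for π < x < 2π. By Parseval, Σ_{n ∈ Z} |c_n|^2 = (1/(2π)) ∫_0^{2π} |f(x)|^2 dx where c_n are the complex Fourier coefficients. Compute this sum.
Σ |c_n|^2 = 65/2

Parseval equates the L^2 energy of f (normalised by 1/(2π)) with the ℓ^2 sum of its Fourier coefficients: (1/(2π)) ∫_0^{2π} |f|^2 = Σ |c_n|^2.
Compute the left side: (1/(2π)) [∫_0^π 1^2 dx + ∫_π^{2π} 8^2 dx] = (1/(2π)) · (1π + 64π) = (1 + 64)/2 = 65/2.
So Σ_{n ∈ Z} |c_n|^2 = 65/2.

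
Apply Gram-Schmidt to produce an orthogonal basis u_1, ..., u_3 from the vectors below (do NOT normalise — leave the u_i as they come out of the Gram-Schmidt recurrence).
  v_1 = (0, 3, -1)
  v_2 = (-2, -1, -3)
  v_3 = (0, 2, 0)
Orthogonal basis:
  u_1 = (0, 3, -1)
  u_2 = (-2, -1, -3)
  u_3 = (-2/7, 2/35, 6/35)

Apply the Gram-Schmidt recurrence
  u_1 = v_1
  u_i = v_i − Σ_{j<i} ((v_i · u_j) / (u_j · u_j)) · u_j.

Step by step this gives:
  u_1 = (0, 3, -1)
  u_2 = (-2, -1, -3)
  u_3 = (-2/7, 2/35, 6/35)

Orthogonality check:
  u_2 · u_1 = 0 (should be 0)
  u_3 · u_1 = 0 (should be 0)
  u_3 · u_2 = 0 (should be 0)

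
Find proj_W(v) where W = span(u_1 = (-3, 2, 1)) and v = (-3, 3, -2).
proj_W(v) = (-39/14, 13/7, 13/14)

Set up U = [u_1 | ... | u_1] ∈ R^(3×1). The projector onto W = col(U) is P = U (U^T U)^(-1) U^T.
Compute U^T U =
  [14],
and U^T v = (13).
Solve U^T U · c = U^T v for the coefficients: c = (13/14). The projection is proj_W(v) = U c.
Check: (v - proj_W(v)) · u_1 = 0  (should be 0).
Result: proj_W(v) = (-39/14, 13/7, 13/14).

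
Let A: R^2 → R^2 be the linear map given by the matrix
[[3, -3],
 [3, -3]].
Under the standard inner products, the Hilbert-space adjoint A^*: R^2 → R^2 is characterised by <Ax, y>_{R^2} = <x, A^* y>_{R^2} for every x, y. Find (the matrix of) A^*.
A^* = A^T =
[[3, 3],
 [-3, -3]]

For real matrices with standard dot products, the defining identity <Ax, y> = <x, A^* y> gives (Ax)^T y = x^T (A^*) y, i.e. x^T A^T y = x^T (A^*) y. Since this holds for all x, y, we must have A^* = A^T. Therefore
A^* =
[[3, 3],
 [-3, -3]].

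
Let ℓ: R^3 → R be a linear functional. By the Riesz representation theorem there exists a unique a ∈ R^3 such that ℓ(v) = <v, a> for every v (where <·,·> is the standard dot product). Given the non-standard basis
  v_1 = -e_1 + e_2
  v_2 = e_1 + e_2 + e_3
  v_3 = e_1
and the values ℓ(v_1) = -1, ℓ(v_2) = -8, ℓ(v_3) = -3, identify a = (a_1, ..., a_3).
a = (-3, -4, -1)

Write a = (a_1, ..., a_3) in the standard basis. For each basis vector v_i, ℓ(v_i) = <v_i, a> is a linear equation in the a_j's. Collect the n equations into a matrix system V a = ℓ, where row i of V is v_i (expressed in the standard basis). Since V is invertible (lower-triangular with 1s on the diagonal, up to permutation), solve by back-substitution:
  V =
[[-1, 1, 0],
 [1, 1, 1],
 [1, 0, 0]]
  V a = (-1, -8, -3)
Solving gives a = (-3, -4, -1).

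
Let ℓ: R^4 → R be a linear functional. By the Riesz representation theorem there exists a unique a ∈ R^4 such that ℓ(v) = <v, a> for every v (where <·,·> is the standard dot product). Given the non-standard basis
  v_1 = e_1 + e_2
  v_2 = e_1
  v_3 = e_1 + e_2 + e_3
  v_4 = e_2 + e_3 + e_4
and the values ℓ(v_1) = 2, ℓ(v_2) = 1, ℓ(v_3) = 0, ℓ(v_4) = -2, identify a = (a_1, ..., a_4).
a = (1, 1, -2, -1)

Write a = (a_1, ..., a_4) in the standard basis. For each basis vector v_i, ℓ(v_i) = <v_i, a> is a linear equation in the a_j's. Collect the n equations into a matrix system V a = ℓ, where row i of V is v_i (expressed in the standard basis). Since V is invertible (lower-triangular with 1s on the diagonal, up to permutation), solve by back-substitution:
  V =
[[1, 1, 0, 0],
 [1, 0, 0, 0],
 [1, 1, 1, 0],
 [0, 1, 1, 1]]
  V a = (2, 1, 0, -2)
Solving gives a = (1, 1, -2, -1).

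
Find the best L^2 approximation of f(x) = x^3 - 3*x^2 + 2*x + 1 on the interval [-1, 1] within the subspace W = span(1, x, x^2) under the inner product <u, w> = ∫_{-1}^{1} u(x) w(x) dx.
g(x) = -3*x^2 + 13*x/5 + 1

The best approximation g ∈ W is the orthogonal projection of f onto W. Writing g = a_0 + a_1 x + a_2 x^2, the coefficients solve the normal equations G · a = b where
  G_{ij} = <φ_i, φ_j> and b_i = <f, φ_i>, with φ_0 = 1, φ_1 = x, φ_2 = x^2.
G =
  [2, 0, 2/3]
  [0, 2/3, 0]
  [2/3, 0, 2/5],
b = (0, 26/15, -8/15).
Solving gives a_0 = 1, a_1 = 13/5, a_2 = -3, so
  g(x) = -3*x^2 + 13*x/5 + 1.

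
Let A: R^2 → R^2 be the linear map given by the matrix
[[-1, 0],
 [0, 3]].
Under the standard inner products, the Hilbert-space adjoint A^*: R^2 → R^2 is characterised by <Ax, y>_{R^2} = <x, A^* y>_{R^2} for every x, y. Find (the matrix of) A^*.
A^* = A^T =
[[-1, 0],
 [0, 3]]

For real matrices with standard dot products, the defining identity <Ax, y> = <x, A^* y> gives (Ax)^T y = x^T (A^*) y, i.e. x^T A^T y = x^T (A^*) y. Since this holds for all x, y, we must have A^* = A^T. Therefore
A^* =
[[-1, 0],
 [0, 3]].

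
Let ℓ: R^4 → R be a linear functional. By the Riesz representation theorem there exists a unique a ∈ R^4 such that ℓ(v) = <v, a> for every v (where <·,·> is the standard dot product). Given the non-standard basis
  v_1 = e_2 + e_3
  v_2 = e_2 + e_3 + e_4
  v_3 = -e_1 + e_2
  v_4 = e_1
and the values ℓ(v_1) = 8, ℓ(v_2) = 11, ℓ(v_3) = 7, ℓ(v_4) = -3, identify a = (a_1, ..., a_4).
a = (-3, 4, 4, 3)

Write a = (a_1, ..., a_4) in the standard basis. For each basis vector v_i, ℓ(v_i) = <v_i, a> is a linear equation in the a_j's. Collect the n equations into a matrix system V a = ℓ, where row i of V is v_i (expressed in the standard basis). Since V is invertible (lower-triangular with 1s on the diagonal, up to permutation), solve by back-substitution:
  V =
[[0, 1, 1, 0],
 [0, 1, 1, 1],
 [-1, 1, 0, 0],
 [1, 0, 0, 0]]
  V a = (8, 11, 7, -3)
Solving gives a = (-3, 4, 4, 3).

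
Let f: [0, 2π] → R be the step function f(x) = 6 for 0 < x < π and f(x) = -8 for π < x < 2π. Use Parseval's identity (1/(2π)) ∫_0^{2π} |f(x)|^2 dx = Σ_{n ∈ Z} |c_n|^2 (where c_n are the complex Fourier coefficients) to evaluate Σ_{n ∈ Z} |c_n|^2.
Σ |c_n|^2 = 50

Parseval equates the L^2 energy of f (normalised by 1/(2π)) with the ℓ^2 sum of its Fourier coefficients: (1/(2π)) ∫_0^{2π} |f|^2 = Σ |c_n|^2.
Compute the left side: (1/(2π)) [∫_0^π 6^2 dx + ∫_π^{2π} (-8)^2 dx] = (1/(2π)) · (36π + 64π) = (36 + 64)/2 = 50.
So Σ_{n ∈ Z} |c_n|^2 = 50.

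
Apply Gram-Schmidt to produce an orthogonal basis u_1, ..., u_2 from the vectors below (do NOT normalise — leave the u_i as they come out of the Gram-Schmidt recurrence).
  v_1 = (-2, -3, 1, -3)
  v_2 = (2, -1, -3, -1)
Orthogonal basis:
  u_1 = (-2, -3, 1, -3)
  u_2 = (44/23, -26/23, -68/23, -26/23)

Apply the Gram-Schmidt recurrence
  u_1 = v_1
  u_i = v_i − Σ_{j<i} ((v_i · u_j) / (u_j · u_j)) · u_j.

Step by step this gives:
  u_1 = (-2, -3, 1, -3)
  u_2 = (44/23, -26/23, -68/23, -26/23)

Orthogonality check:
  u_2 · u_1 = 0 (should be 0)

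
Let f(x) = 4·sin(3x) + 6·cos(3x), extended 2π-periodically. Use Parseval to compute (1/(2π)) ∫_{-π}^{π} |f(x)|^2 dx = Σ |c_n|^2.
Σ |c_n|^2 = 26

Expand |f|^2 and use orthogonality of {sin(nx), cos(mx)} on [-π, π]:
  ∫_{-π}^{π} sin(nx)^2 dx = π, ∫ cos(mx)^2 dx = π, and cross terms integrate to 0.
So ∫_{-π}^{π} f(x)^2 dx = 4^2 · π + 6^2 · π = (16 + 36)π.
Divide by 2π: (16 + 36)/2 = 26.
By Parseval, this equals Σ |c_n|^2.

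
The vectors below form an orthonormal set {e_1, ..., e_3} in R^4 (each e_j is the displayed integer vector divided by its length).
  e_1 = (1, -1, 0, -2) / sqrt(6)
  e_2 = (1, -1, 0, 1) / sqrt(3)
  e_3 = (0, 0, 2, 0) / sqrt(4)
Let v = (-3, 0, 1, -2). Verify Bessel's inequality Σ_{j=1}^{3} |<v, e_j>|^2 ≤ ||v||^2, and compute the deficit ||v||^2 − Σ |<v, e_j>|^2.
Σ |<v, e_j>|^2 = 19/2; ||v||^2 = 14; deficit = 9/2

Write each e_j = u_j / sqrt(<u_j, u_j>) where u_j is the displayed integer vector. Then <v, e_j> = <v, u_j> / sqrt(<u_j, u_j>), so |<v, e_j>|^2 = <v, u_j>^2 / <u_j, u_j>.
Coefficients: <v, e_1> = 1/sqrt(6), <v, e_2> = -5/sqrt(3), <v, e_3> = 2/sqrt(4).
Square and sum: Σ |<v, e_j>|^2 = 19/2.
Compute ||v||^2 = v·v = 14.
Deficit = 14 − 19/2 = 9/2 ≥ 0, confirming Bessel's inequality. (The deficit equals ||v − Σ <v,e_j> e_j||^2, the squared distance from v to span{e_j}.)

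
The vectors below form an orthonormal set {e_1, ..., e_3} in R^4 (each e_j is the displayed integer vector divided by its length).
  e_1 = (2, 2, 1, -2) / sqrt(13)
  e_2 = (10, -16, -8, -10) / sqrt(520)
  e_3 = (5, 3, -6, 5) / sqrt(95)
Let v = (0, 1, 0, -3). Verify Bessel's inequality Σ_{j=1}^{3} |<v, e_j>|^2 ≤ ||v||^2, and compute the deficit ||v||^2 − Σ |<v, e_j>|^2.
Σ |<v, e_j>|^2 = 259/38; ||v||^2 = 10; deficit = 121/38

Write each e_j = u_j / sqrt(<u_j, u_j>) where u_j is the displayed integer vector. Then <v, e_j> = <v, u_j> / sqrt(<u_j, u_j>), so |<v, e_j>|^2 = <v, u_j>^2 / <u_j, u_j>.
Coefficients: <v, e_1> = 8/sqrt(13), <v, e_2> = 14/sqrt(520), <v, e_3> = -12/sqrt(95).
Square and sum: Σ |<v, e_j>|^2 = 259/38.
Compute ||v||^2 = v·v = 10.
Deficit = 10 − 259/38 = 121/38 ≥ 0, confirming Bessel's inequality. (The deficit equals ||v − Σ <v,e_j> e_j||^2, the squared distance from v to span{e_j}.)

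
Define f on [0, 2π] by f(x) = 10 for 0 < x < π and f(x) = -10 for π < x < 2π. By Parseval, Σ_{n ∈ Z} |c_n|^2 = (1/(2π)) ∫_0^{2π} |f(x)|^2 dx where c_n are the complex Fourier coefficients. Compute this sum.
Σ |c_n|^2 = 100

Parseval equates the L^2 energy of f (normalised by 1/(2π)) with the ℓ^2 sum of its Fourier coefficients: (1/(2π)) ∫_0^{2π} |f|^2 = Σ |c_n|^2.
Compute the left side: (1/(2π)) [∫_0^π 10^2 dx + ∫_π^{2π} (-10)^2 dx] = (1/(2π)) · (100π + 100π) = (100 + 100)/2 = 100.
So Σ_{n ∈ Z} |c_n|^2 = 100.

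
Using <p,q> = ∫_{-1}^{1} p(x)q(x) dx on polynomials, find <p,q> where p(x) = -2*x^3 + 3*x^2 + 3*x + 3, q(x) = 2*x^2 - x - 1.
<p,q> = -14/5

Expand the product: p(x)·q(x) = -4*x^5 + 8*x^4 + 5*x^3 - 6*x - 3.
∫_{-1}^{1} of each monomial x^k gives [2/(k+1) if k even, 0 if k odd]. Integrating term-by-term (or equivalently evaluating the antiderivative F(x) = -2*x^6/3 + 8*x^5/5 + 5*x^4/4 - 3*x^2 - 3*x at the endpoints):
  F(1) − F(−1) = -229/60 − (-61/60) = -14/5.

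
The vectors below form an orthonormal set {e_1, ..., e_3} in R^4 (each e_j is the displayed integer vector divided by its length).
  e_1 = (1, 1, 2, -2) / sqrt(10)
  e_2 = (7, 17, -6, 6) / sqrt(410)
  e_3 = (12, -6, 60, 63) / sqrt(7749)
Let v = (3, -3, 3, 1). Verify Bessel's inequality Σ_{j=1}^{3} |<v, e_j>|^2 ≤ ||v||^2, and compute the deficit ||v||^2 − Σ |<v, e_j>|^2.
Σ |<v, e_j>|^2 = 121/7; ||v||^2 = 28; deficit = 75/7

Write each e_j = u_j / sqrt(<u_j, u_j>) where u_j is the displayed integer vector. Then <v, e_j> = <v, u_j> / sqrt(<u_j, u_j>), so |<v, e_j>|^2 = <v, u_j>^2 / <u_j, u_j>.
Coefficients: <v, e_1> = 4/sqrt(10), <v, e_2> = -42/sqrt(410), <v, e_3> = 297/sqrt(7749).
Square and sum: Σ |<v, e_j>|^2 = 121/7.
Compute ||v||^2 = v·v = 28.
Deficit = 28 − 121/7 = 75/7 ≥ 0, confirming Bessel's inequality. (The deficit equals ||v − Σ <v,e_j> e_j||^2, the squared distance from v to span{e_j}.)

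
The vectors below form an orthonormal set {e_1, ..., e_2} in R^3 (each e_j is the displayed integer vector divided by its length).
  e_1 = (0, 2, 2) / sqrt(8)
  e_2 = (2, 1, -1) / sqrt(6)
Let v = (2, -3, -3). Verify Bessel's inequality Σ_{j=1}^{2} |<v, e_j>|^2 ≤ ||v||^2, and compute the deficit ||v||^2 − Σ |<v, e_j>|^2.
Σ |<v, e_j>|^2 = 62/3; ||v||^2 = 22; deficit = 4/3

Write each e_j = u_j / sqrt(<u_j, u_j>) where u_j is the displayed integer vector. Then <v, e_j> = <v, u_j> / sqrt(<u_j, u_j>), so |<v, e_j>|^2 = <v, u_j>^2 / <u_j, u_j>.
Coefficients: <v, e_1> = -12/sqrt(8), <v, e_2> = 4/sqrt(6).
Square and sum: Σ |<v, e_j>|^2 = 62/3.
Compute ||v||^2 = v·v = 22.
Deficit = 22 − 62/3 = 4/3 ≥ 0, confirming Bessel's inequality. (The deficit equals ||v − Σ <v,e_j> e_j||^2, the squared distance from v to span{e_j}.)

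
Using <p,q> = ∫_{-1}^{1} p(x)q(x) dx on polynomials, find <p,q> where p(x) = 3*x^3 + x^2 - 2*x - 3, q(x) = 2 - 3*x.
<p,q> = -154/15

Expand the product: p(x)·q(x) = -9*x^4 + 3*x^3 + 8*x^2 + 5*x - 6.
∫_{-1}^{1} of each monomial x^k gives [2/(k+1) if k even, 0 if k odd]. Integrating term-by-term (or equivalently evaluating the antiderivative F(x) = -9*x^5/5 + 3*x^4/4 + 8*x^3/3 + 5*x^2/2 - 6*x at the endpoints):
  F(1) − F(−1) = -113/60 − (503/60) = -154/15.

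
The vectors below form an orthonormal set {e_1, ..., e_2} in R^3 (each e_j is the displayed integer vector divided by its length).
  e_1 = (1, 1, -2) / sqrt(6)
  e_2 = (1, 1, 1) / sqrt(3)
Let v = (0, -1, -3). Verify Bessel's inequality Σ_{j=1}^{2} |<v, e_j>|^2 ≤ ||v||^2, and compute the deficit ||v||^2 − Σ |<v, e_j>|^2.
Σ |<v, e_j>|^2 = 19/2; ||v||^2 = 10; deficit = 1/2

Write each e_j = u_j / sqrt(<u_j, u_j>) where u_j is the displayed integer vector. Then <v, e_j> = <v, u_j> / sqrt(<u_j, u_j>), so |<v, e_j>|^2 = <v, u_j>^2 / <u_j, u_j>.
Coefficients: <v, e_1> = 5/sqrt(6), <v, e_2> = -4/sqrt(3).
Square and sum: Σ |<v, e_j>|^2 = 19/2.
Compute ||v||^2 = v·v = 10.
Deficit = 10 − 19/2 = 1/2 ≥ 0, confirming Bessel's inequality. (The deficit equals ||v − Σ <v,e_j> e_j||^2, the squared distance from v to span{e_j}.)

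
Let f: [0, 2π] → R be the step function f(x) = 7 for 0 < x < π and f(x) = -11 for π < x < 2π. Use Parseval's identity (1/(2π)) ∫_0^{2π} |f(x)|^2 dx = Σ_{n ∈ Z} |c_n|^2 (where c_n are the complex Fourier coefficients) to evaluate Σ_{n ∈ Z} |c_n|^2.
Σ |c_n|^2 = 85

Parseval equates the L^2 energy of f (normalised by 1/(2π)) with the ℓ^2 sum of its Fourier coefficients: (1/(2π)) ∫_0^{2π} |f|^2 = Σ |c_n|^2.
Compute the left side: (1/(2π)) [∫_0^π 7^2 dx + ∫_π^{2π} (-11)^2 dx] = (1/(2π)) · (49π + 121π) = (49 + 121)/2 = 85.
So Σ_{n ∈ Z} |c_n|^2 = 85.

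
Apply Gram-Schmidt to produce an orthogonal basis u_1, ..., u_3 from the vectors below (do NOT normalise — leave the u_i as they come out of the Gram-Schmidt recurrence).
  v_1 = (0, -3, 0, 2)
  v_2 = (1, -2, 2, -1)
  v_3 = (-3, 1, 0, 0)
Orthogonal basis:
  u_1 = (0, -3, 0, 2)
  u_2 = (1, -14/13, 2, -21/13)
  u_3 = (-289/114, -11/57, 53/57, -11/38)

Apply the Gram-Schmidt recurrence
  u_1 = v_1
  u_i = v_i − Σ_{j<i} ((v_i · u_j) / (u_j · u_j)) · u_j.

Step by step this gives:
  u_1 = (0, -3, 0, 2)
  u_2 = (1, -14/13, 2, -21/13)
  u_3 = (-289/114, -11/57, 53/57, -11/38)

Orthogonality check:
  u_2 · u_1 = 0 (should be 0)
  u_3 · u_1 = 0 (should be 0)
  u_3 · u_2 = 0 (should be 0)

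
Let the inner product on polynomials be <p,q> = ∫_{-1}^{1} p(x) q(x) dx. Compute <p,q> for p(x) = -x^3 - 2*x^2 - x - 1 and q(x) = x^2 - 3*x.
<p,q> = 26/15

Expand the product: p(x)·q(x) = -x^5 + x^4 + 5*x^3 + 2*x^2 + 3*x.
∫_{-1}^{1} of each monomial x^k gives [2/(k+1) if k even, 0 if k odd]. Integrating term-by-term (or equivalently evaluating the antiderivative F(x) = -x^6/6 + x^5/5 + 5*x^4/4 + 2*x^3/3 + 3*x^2/2 at the endpoints):
  F(1) − F(−1) = 69/20 − (103/60) = 26/15.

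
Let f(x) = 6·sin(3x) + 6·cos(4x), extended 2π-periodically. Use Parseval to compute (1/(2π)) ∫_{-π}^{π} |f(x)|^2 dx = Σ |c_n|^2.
Σ |c_n|^2 = 36

Expand |f|^2 and use orthogonality of {sin(nx), cos(mx)} on [-π, π]:
  ∫_{-π}^{π} sin(nx)^2 dx = π, ∫ cos(mx)^2 dx = π, and cross terms integrate to 0.
So ∫_{-π}^{π} f(x)^2 dx = 6^2 · π + 6^2 · π = (36 + 36)π.
Divide by 2π: (36 + 36)/2 = 36.
By Parseval, this equals Σ |c_n|^2.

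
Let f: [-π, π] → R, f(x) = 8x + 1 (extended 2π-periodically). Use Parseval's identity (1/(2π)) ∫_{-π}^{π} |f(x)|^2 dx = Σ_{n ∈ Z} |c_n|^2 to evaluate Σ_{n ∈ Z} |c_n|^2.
Σ |c_n|^2 = 64π^2/3 + 1

Expand and integrate term by term over [-π, π]:
  ∫ (8x)^2 dx = 64·(2π^3/3); ∫ 2·8·(1)·x dx = 0 (odd integrand); ∫ 1^2 dx = 1·2π.
So (1/(2π)) ∫_{-π}^{π} (8x + 1)^2 dx = 64π^2/3 + 1 = 64π^2/3 + 1.
Parseval ⇒ Σ |c_n|^2 = 64π^2/3 + 1.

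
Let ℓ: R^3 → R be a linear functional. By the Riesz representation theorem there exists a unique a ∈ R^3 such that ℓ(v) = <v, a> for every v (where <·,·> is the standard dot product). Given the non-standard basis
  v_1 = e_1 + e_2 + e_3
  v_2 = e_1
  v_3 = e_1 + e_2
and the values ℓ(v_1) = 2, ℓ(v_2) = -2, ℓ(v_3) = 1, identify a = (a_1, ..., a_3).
a = (-2, 3, 1)

Write a = (a_1, ..., a_3) in the standard basis. For each basis vector v_i, ℓ(v_i) = <v_i, a> is a linear equation in the a_j's. Collect the n equations into a matrix system V a = ℓ, where row i of V is v_i (expressed in the standard basis). Since V is invertible (lower-triangular with 1s on the diagonal, up to permutation), solve by back-substitution:
  V =
[[1, 1, 1],
 [1, 0, 0],
 [1, 1, 0]]
  V a = (2, -2, 1)
Solving gives a = (-2, 3, 1).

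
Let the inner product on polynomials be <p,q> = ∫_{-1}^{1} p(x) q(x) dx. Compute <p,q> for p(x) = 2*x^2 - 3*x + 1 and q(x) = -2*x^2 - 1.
<p,q> = -94/15

Expand the product: p(x)·q(x) = -4*x^4 + 6*x^3 - 4*x^2 + 3*x - 1.
∫_{-1}^{1} of each monomial x^k gives [2/(k+1) if k even, 0 if k odd]. Integrating term-by-term (or equivalently evaluating the antiderivative F(x) = -4*x^5/5 + 3*x^4/2 - 4*x^3/3 + 3*x^2/2 - x at the endpoints):
  F(1) − F(−1) = -2/15 − (92/15) = -94/15.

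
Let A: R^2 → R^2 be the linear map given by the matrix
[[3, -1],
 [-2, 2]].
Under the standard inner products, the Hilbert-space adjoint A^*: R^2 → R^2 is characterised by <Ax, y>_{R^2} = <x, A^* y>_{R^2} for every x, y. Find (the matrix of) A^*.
A^* = A^T =
[[3, -2],
 [-1, 2]]

For real matrices with standard dot products, the defining identity <Ax, y> = <x, A^* y> gives (Ax)^T y = x^T (A^*) y, i.e. x^T A^T y = x^T (A^*) y. Since this holds for all x, y, we must have A^* = A^T. Therefore
A^* =
[[3, -2],
 [-1, 2]].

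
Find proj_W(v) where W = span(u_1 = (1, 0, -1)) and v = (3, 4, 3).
proj_W(v) = (0, 0, 0)

Set up U = [u_1 | ... | u_1] ∈ R^(3×1). The projector onto W = col(U) is P = U (U^T U)^(-1) U^T.
Compute U^T U =
  [2],
and U^T v = (0).
Solve U^T U · c = U^T v for the coefficients: c = (0). The projection is proj_W(v) = U c.
Check: (v - proj_W(v)) · u_1 = 0  (should be 0).
Result: proj_W(v) = (0, 0, 0).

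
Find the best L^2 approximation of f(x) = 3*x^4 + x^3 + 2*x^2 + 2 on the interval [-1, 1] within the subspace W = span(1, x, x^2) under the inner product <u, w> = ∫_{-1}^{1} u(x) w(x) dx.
g(x) = 32*x^2/7 + 3*x/5 + 61/35

The best approximation g ∈ W is the orthogonal projection of f onto W. Writing g = a_0 + a_1 x + a_2 x^2, the coefficients solve the normal equations G · a = b where
  G_{ij} = <φ_i, φ_j> and b_i = <f, φ_i>, with φ_0 = 1, φ_1 = x, φ_2 = x^2.
G =
  [2, 0, 2/3]
  [0, 2/3, 0]
  [2/3, 0, 2/5],
b = (98/15, 2/5, 314/105).
Solving gives a_0 = 61/35, a_1 = 3/5, a_2 = 32/7, so
  g(x) = 32*x^2/7 + 3*x/5 + 61/35.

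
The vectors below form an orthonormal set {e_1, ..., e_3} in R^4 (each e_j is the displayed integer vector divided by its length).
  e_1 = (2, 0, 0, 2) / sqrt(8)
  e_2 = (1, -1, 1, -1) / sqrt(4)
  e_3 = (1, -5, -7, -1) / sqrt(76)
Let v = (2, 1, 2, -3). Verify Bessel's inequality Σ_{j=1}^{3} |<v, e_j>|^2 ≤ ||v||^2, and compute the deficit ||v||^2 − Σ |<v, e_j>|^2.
Σ |<v, e_j>|^2 = 459/38; ||v||^2 = 18; deficit = 225/38

Write each e_j = u_j / sqrt(<u_j, u_j>) where u_j is the displayed integer vector. Then <v, e_j> = <v, u_j> / sqrt(<u_j, u_j>), so |<v, e_j>|^2 = <v, u_j>^2 / <u_j, u_j>.
Coefficients: <v, e_1> = -2/sqrt(8), <v, e_2> = 6/sqrt(4), <v, e_3> = -14/sqrt(76).
Square and sum: Σ |<v, e_j>|^2 = 459/38.
Compute ||v||^2 = v·v = 18.
Deficit = 18 − 459/38 = 225/38 ≥ 0, confirming Bessel's inequality. (The deficit equals ||v − Σ <v,e_j> e_j||^2, the squared distance from v to span{e_j}.)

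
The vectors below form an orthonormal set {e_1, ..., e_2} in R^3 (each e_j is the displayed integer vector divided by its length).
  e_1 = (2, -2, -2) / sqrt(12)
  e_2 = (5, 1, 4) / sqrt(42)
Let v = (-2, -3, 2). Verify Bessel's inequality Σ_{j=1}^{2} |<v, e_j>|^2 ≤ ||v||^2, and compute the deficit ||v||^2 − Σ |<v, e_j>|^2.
Σ |<v, e_j>|^2 = 13/14; ||v||^2 = 17; deficit = 225/14

Write each e_j = u_j / sqrt(<u_j, u_j>) where u_j is the displayed integer vector. Then <v, e_j> = <v, u_j> / sqrt(<u_j, u_j>), so |<v, e_j>|^2 = <v, u_j>^2 / <u_j, u_j>.
Coefficients: <v, e_1> = -2/sqrt(12), <v, e_2> = -5/sqrt(42).
Square and sum: Σ |<v, e_j>|^2 = 13/14.
Compute ||v||^2 = v·v = 17.
Deficit = 17 − 13/14 = 225/14 ≥ 0, confirming Bessel's inequality. (The deficit equals ||v − Σ <v,e_j> e_j||^2, the squared distance from v to span{e_j}.)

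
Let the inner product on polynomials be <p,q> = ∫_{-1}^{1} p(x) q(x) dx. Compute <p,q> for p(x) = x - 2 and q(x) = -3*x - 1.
<p,q> = 2

Expand the product: p(x)·q(x) = -3*x^2 + 5*x + 2.
∫_{-1}^{1} of each monomial x^k gives [2/(k+1) if k even, 0 if k odd]. Integrating term-by-term (or equivalently evaluating the antiderivative F(x) = -x^3 + 5*x^2/2 + 2*x at the endpoints):
  F(1) − F(−1) = 7/2 − (3/2) = 2.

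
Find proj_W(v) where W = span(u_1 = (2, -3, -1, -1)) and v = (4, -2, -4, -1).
proj_W(v) = (38/15, -19/5, -19/15, -19/15)

Set up U = [u_1 | ... | u_1] ∈ R^(4×1). The projector onto W = col(U) is P = U (U^T U)^(-1) U^T.
Compute U^T U =
  [15],
and U^T v = (19).
Solve U^T U · c = U^T v for the coefficients: c = (19/15). The projection is proj_W(v) = U c.
Check: (v - proj_W(v)) · u_1 = 0  (should be 0).
Result: proj_W(v) = (38/15, -19/5, -19/15, -19/15).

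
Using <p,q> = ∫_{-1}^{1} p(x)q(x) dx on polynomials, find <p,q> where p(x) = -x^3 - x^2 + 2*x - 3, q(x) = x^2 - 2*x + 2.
<p,q> = -88/5

Expand the product: p(x)·q(x) = -x^5 + x^4 + 2*x^3 - 9*x^2 + 10*x - 6.
∫_{-1}^{1} of each monomial x^k gives [2/(k+1) if k even, 0 if k odd]. Integrating term-by-term (or equivalently evaluating the antiderivative F(x) = -x^6/6 + x^5/5 + x^4/2 - 3*x^3 + 5*x^2 - 6*x at the endpoints):
  F(1) − F(−1) = -52/15 − (212/15) = -88/5.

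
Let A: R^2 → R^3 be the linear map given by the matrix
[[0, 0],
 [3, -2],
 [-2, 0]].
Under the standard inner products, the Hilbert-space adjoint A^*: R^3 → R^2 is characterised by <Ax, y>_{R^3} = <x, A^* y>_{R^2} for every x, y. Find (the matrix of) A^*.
A^* = A^T =
[[0, 3, -2],
 [0, -2, 0]]

For real matrices with standard dot products, the defining identity <Ax, y> = <x, A^* y> gives (Ax)^T y = x^T (A^*) y, i.e. x^T A^T y = x^T (A^*) y. Since this holds for all x, y, we must have A^* = A^T. Therefore
A^* =
[[0, 3, -2],
 [0, -2, 0]].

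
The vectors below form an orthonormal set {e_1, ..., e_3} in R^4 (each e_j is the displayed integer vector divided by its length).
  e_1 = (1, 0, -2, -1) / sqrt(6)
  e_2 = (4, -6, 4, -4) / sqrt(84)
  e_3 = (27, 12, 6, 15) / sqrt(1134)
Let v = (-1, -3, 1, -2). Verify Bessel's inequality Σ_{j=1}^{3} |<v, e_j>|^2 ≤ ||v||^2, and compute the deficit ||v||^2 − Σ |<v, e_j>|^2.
Σ |<v, e_j>|^2 = 134/9; ||v||^2 = 15; deficit = 1/9

Write each e_j = u_j / sqrt(<u_j, u_j>) where u_j is the displayed integer vector. Then <v, e_j> = <v, u_j> / sqrt(<u_j, u_j>), so |<v, e_j>|^2 = <v, u_j>^2 / <u_j, u_j>.
Coefficients: <v, e_1> = -1/sqrt(6), <v, e_2> = 26/sqrt(84), <v, e_3> = -87/sqrt(1134).
Square and sum: Σ |<v, e_j>|^2 = 134/9.
Compute ||v||^2 = v·v = 15.
Deficit = 15 − 134/9 = 1/9 ≥ 0, confirming Bessel's inequality. (The deficit equals ||v − Σ <v,e_j> e_j||^2, the squared distance from v to span{e_j}.)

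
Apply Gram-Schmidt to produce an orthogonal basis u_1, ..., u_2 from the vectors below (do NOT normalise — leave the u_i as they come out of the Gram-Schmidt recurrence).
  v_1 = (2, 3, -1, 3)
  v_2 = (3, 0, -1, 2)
Orthogonal basis:
  u_1 = (2, 3, -1, 3)
  u_2 = (43/23, -39/23, -10/23, 7/23)

Apply the Gram-Schmidt recurrence
  u_1 = v_1
  u_i = v_i − Σ_{j<i} ((v_i · u_j) / (u_j · u_j)) · u_j.

Step by step this gives:
  u_1 = (2, 3, -1, 3)
  u_2 = (43/23, -39/23, -10/23, 7/23)

Orthogonality check:
  u_2 · u_1 = 0 (should be 0)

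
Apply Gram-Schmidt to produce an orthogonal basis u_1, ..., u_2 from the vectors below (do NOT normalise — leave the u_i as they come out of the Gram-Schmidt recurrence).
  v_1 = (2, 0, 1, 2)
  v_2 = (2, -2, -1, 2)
Orthogonal basis:
  u_1 = (2, 0, 1, 2)
  u_2 = (4/9, -2, -16/9, 4/9)

Apply the Gram-Schmidt recurrence
  u_1 = v_1
  u_i = v_i − Σ_{j<i} ((v_i · u_j) / (u_j · u_j)) · u_j.

Step by step this gives:
  u_1 = (2, 0, 1, 2)
  u_2 = (4/9, -2, -16/9, 4/9)

Orthogonality check:
  u_2 · u_1 = 0 (should be 0)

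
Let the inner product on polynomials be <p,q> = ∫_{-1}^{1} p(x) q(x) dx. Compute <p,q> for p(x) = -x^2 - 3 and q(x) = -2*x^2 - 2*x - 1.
<p,q> = 172/15

Expand the product: p(x)·q(x) = 2*x^4 + 2*x^3 + 7*x^2 + 6*x + 3.
∫_{-1}^{1} of each monomial x^k gives [2/(k+1) if k even, 0 if k odd]. Integrating term-by-term (or equivalently evaluating the antiderivative F(x) = 2*x^5/5 + x^4/2 + 7*x^3/3 + 3*x^2 + 3*x at the endpoints):
  F(1) − F(−1) = 277/30 − (-67/30) = 172/15.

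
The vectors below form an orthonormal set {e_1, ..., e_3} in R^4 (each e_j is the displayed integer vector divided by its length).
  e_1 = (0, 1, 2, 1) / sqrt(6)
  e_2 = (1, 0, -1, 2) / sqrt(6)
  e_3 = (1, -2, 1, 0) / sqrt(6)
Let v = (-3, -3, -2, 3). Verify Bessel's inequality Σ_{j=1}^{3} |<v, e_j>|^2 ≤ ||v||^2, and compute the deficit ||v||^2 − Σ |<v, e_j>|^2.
Σ |<v, e_j>|^2 = 7; ||v||^2 = 31; deficit = 24

Write each e_j = u_j / sqrt(<u_j, u_j>) where u_j is the displayed integer vector. Then <v, e_j> = <v, u_j> / sqrt(<u_j, u_j>), so |<v, e_j>|^2 = <v, u_j>^2 / <u_j, u_j>.
Coefficients: <v, e_1> = -4/sqrt(6), <v, e_2> = 5/sqrt(6), <v, e_3> = 1/sqrt(6).
Square and sum: Σ |<v, e_j>|^2 = 7.
Compute ||v||^2 = v·v = 31.
Deficit = 31 − 7 = 24 ≥ 0, confirming Bessel's inequality. (The deficit equals ||v − Σ <v,e_j> e_j||^2, the squared distance from v to span{e_j}.)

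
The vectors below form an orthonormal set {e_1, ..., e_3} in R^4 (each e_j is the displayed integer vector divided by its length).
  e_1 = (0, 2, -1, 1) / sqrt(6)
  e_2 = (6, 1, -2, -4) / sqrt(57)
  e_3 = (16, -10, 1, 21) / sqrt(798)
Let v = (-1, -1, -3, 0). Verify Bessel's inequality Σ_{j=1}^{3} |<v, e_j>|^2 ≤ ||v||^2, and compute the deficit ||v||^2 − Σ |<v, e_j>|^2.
Σ |<v, e_j>|^2 = 2/7; ||v||^2 = 11; deficit = 75/7

Write each e_j = u_j / sqrt(<u_j, u_j>) where u_j is the displayed integer vector. Then <v, e_j> = <v, u_j> / sqrt(<u_j, u_j>), so |<v, e_j>|^2 = <v, u_j>^2 / <u_j, u_j>.
Coefficients: <v, e_1> = 1/sqrt(6), <v, e_2> = -1/sqrt(57), <v, e_3> = -9/sqrt(798).
Square and sum: Σ |<v, e_j>|^2 = 2/7.
Compute ||v||^2 = v·v = 11.
Deficit = 11 − 2/7 = 75/7 ≥ 0, confirming Bessel's inequality. (The deficit equals ||v − Σ <v,e_j> e_j||^2, the squared distance from v to span{e_j}.)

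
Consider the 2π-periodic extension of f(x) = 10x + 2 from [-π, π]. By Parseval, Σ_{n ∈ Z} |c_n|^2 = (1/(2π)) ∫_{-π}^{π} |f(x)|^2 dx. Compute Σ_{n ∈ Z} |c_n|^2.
Σ |c_n|^2 = 100π^2/3 + 4

Expand and integrate term by term over [-π, π]:
  ∫ (10x)^2 dx = 100·(2π^3/3); ∫ 2·10·(2)·x dx = 0 (odd integrand); ∫ 2^2 dx = 4·2π.
So (1/(2π)) ∫_{-π}^{π} (10x + 2)^2 dx = 100π^2/3 + 4 = 100π^2/3 + 4.
Parseval ⇒ Σ |c_n|^2 = 100π^2/3 + 4.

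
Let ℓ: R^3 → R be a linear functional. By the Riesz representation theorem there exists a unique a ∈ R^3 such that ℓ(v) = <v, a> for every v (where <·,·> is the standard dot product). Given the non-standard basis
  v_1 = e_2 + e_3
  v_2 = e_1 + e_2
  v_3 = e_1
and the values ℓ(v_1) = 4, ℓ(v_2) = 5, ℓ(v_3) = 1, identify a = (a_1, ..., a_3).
a = (1, 4, 0)

Write a = (a_1, ..., a_3) in the standard basis. For each basis vector v_i, ℓ(v_i) = <v_i, a> is a linear equation in the a_j's. Collect the n equations into a matrix system V a = ℓ, where row i of V is v_i (expressed in the standard basis). Since V is invertible (lower-triangular with 1s on the diagonal, up to permutation), solve by back-substitution:
  V =
[[0, 1, 1],
 [1, 1, 0],
 [1, 0, 0]]
  V a = (4, 5, 1)
Solving gives a = (1, 4, 0).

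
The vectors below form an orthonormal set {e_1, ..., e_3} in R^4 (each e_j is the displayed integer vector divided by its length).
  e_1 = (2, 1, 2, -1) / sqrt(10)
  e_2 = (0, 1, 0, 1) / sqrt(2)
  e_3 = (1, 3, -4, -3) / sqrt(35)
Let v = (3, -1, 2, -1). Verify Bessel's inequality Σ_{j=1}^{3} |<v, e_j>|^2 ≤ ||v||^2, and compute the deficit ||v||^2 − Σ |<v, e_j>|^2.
Σ |<v, e_j>|^2 = 89/7; ||v||^2 = 15; deficit = 16/7

Write each e_j = u_j / sqrt(<u_j, u_j>) where u_j is the displayed integer vector. Then <v, e_j> = <v, u_j> / sqrt(<u_j, u_j>), so |<v, e_j>|^2 = <v, u_j>^2 / <u_j, u_j>.
Coefficients: <v, e_1> = 10/sqrt(10), <v, e_2> = -2/sqrt(2), <v, e_3> = -5/sqrt(35).
Square and sum: Σ |<v, e_j>|^2 = 89/7.
Compute ||v||^2 = v·v = 15.
Deficit = 15 − 89/7 = 16/7 ≥ 0, confirming Bessel's inequality. (The deficit equals ||v − Σ <v,e_j> e_j||^2, the squared distance from v to span{e_j}.)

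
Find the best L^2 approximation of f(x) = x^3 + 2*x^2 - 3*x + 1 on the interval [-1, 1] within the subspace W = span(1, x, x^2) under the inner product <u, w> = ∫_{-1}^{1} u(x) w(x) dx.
g(x) = 2*x^2 - 12*x/5 + 1

The best approximation g ∈ W is the orthogonal projection of f onto W. Writing g = a_0 + a_1 x + a_2 x^2, the coefficients solve the normal equations G · a = b where
  G_{ij} = <φ_i, φ_j> and b_i = <f, φ_i>, with φ_0 = 1, φ_1 = x, φ_2 = x^2.
G =
  [2, 0, 2/3]
  [0, 2/3, 0]
  [2/3, 0, 2/5],
b = (10/3, -8/5, 22/15).
Solving gives a_0 = 1, a_1 = -12/5, a_2 = 2, so
  g(x) = 2*x^2 - 12*x/5 + 1.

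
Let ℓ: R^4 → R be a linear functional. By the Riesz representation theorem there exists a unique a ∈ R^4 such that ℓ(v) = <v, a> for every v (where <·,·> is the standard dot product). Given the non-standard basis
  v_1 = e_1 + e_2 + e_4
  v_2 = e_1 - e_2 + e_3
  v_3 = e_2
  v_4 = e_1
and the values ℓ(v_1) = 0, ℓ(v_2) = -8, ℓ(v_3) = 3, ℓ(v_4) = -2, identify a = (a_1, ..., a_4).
a = (-2, 3, -3, -1)

Write a = (a_1, ..., a_4) in the standard basis. For each basis vector v_i, ℓ(v_i) = <v_i, a> is a linear equation in the a_j's. Collect the n equations into a matrix system V a = ℓ, where row i of V is v_i (expressed in the standard basis). Since V is invertible (lower-triangular with 1s on the diagonal, up to permutation), solve by back-substitution:
  V =
[[1, 1, 0, 1],
 [1, -1, 1, 0],
 [0, 1, 0, 0],
 [1, 0, 0, 0]]
  V a = (0, -8, 3, -2)
Solving gives a = (-2, 3, -3, -1).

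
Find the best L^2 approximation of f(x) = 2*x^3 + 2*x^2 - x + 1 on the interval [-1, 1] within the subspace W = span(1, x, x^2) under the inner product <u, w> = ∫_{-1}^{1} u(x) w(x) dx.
g(x) = 2*x^2 + x/5 + 1

The best approximation g ∈ W is the orthogonal projection of f onto W. Writing g = a_0 + a_1 x + a_2 x^2, the coefficients solve the normal equations G · a = b where
  G_{ij} = <φ_i, φ_j> and b_i = <f, φ_i>, with φ_0 = 1, φ_1 = x, φ_2 = x^2.
G =
  [2, 0, 2/3]
  [0, 2/3, 0]
  [2/3, 0, 2/5],
b = (10/3, 2/15, 22/15).
Solving gives a_0 = 1, a_1 = 1/5, a_2 = 2, so
  g(x) = 2*x^2 + x/5 + 1.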